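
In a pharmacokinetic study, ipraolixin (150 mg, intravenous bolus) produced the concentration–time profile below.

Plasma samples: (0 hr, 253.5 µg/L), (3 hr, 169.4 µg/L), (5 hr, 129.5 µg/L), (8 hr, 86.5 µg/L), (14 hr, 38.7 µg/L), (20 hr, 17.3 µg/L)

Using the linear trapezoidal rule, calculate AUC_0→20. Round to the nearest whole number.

Trapezoidal AUC_0→20:
  [0→3]: (253.5+169.4)/2 × 3 = 634.35
  [3→5]: (169.4+129.5)/2 × 2 = 298.9
  [5→8]: (129.5+86.5)/2 × 3 = 324.0
  [8→14]: (86.5+38.7)/2 × 6 = 375.6
  [14→20]: (38.7+17.3)/2 × 6 = 168.0
  Sum = 1800.85 µg/L·hr

AUC = 1801 µg/L·hr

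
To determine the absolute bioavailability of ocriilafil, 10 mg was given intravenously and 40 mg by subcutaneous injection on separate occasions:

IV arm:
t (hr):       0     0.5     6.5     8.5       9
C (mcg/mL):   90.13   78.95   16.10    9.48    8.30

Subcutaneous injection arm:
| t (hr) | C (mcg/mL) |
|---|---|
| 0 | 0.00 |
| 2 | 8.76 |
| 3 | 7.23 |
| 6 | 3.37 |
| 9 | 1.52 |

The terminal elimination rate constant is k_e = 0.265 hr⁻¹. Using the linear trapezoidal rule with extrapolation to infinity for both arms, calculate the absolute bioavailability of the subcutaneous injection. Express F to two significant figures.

Trapezoidal AUC_0→9 (IV):
  [0→0.5]: (90.13+78.95)/2 × 0.5 = 42.27
  [0.5→6.5]: (78.95+16.10)/2 × 6 = 285.15
  [6.5→8.5]: (16.10+9.48)/2 × 2 = 25.58
  [8.5→9]: (9.48+8.30)/2 × 0.5 = 4.445
  Sum = 357.445 mcg/mL·hr
IV tail: 8.30/0.265 = 31.321; AUC_iv,0→∞ = 357.445 + 31.321 = 388.766 mcg/mL·hr
Trapezoidal AUC_0→9 (subcutaneous injection):
  [0→2]: (0.00+8.76)/2 × 2 = 8.76
  [2→3]: (8.76+7.23)/2 × 1 = 7.995
  [3→6]: (7.23+3.37)/2 × 3 = 15.9
  [6→9]: (3.37+1.52)/2 × 3 = 7.335
  Sum = 39.99 mcg/mL·hr
subcutaneous injection tail: 1.52/0.265 = 5.736; AUC_ev,0→∞ = 39.99 + 5.736 = 45.726 mcg/mL·hr
F = (AUC_ev/D_ev)/(AUC_iv/D_iv) = (45.726/40)/(388.766/10) = 1.14315/38.8766 = 0.0294

F = 0.029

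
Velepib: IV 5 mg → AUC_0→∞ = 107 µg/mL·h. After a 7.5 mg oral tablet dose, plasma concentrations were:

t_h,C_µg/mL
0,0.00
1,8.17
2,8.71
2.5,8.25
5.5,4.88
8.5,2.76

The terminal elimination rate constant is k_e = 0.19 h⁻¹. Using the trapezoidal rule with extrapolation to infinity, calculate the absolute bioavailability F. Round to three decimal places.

Trapezoidal AUC_0→8.5 (oral tablet):
  [0→1]: (0.00+8.17)/2 × 1 = 4.085
  [1→2]: (8.17+8.71)/2 × 1 = 8.44
  [2→2.5]: (8.71+8.25)/2 × 0.5 = 4.24
  [2.5→5.5]: (8.25+4.88)/2 × 3 = 19.695
  [5.5→8.5]: (4.88+2.76)/2 × 3 = 11.46
  Sum = 47.92 µg/mL·h
Tail: C_last/k_e = 2.76/0.19 = 14.526
AUC_0→∞ (oral tablet) = 47.92 + 14.526 = 62.446 µg/mL·h
F = (AUC_ev/D_ev)/(AUC_iv/D_iv) = (62.446/7.5)/(107/5) = 8.32613/21.4 = 0.3891

F = 0.389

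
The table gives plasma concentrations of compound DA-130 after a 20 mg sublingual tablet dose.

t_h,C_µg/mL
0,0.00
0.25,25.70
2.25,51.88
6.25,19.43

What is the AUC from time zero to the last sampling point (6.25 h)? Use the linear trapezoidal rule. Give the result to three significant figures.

AUC = 223 µg/mL·h

Trapezoidal AUC_0→6.25:
  [0→0.25]: (0.00+25.70)/2 × 0.25 = 3.2125
  [0.25→2.25]: (25.70+51.88)/2 × 2 = 77.58
  [2.25→6.25]: (51.88+19.43)/2 × 4 = 142.62
  Sum = 223.4125 µg/mL·h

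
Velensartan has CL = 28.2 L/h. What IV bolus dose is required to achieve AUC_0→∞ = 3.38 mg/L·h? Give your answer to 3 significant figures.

Dose_iv = CL × AUC_0→∞
     = 28.2 × 3.38 = 95.316 mg

Dose = 95.3 mg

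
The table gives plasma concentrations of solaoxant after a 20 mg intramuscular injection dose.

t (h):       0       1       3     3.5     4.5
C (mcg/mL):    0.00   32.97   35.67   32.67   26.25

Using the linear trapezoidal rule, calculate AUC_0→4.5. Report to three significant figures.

AUC = 132 mcg/mL·h

Trapezoidal AUC_0→4.5:
  [0→1]: (0.00+32.97)/2 × 1 = 16.485
  [1→3]: (32.97+35.67)/2 × 2 = 68.64
  [3→3.5]: (35.67+32.67)/2 × 0.5 = 17.085
  [3.5→4.5]: (32.67+26.25)/2 × 1 = 29.46
  Sum = 131.67 mcg/mL·h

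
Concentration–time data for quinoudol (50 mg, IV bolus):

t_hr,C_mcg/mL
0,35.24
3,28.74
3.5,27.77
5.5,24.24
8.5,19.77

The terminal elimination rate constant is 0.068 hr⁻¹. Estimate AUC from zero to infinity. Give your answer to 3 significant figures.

Trapezoidal AUC_0→8.5:
  [0→3]: (35.24+28.74)/2 × 3 = 95.97
  [3→3.5]: (28.74+27.77)/2 × 0.5 = 14.1275
  [3.5→5.5]: (27.77+24.24)/2 × 2 = 52.01
  [5.5→8.5]: (24.24+19.77)/2 × 3 = 66.015
  Sum = 228.1225 mcg/mL·hr
Extrapolated tail: C_last / k_e = 19.77 / 0.068 = 290.735
AUC_0→∞ = 228.1225 + 290.735 = 518.8575 mcg/mL·hr

AUC = 519 mcg/mL·hr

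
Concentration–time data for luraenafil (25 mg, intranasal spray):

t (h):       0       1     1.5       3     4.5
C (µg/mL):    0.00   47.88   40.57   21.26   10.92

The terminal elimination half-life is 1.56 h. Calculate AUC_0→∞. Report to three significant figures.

Trapezoidal AUC_0→4.5:
  [0→1]: (0.00+47.88)/2 × 1 = 23.94
  [1→1.5]: (47.88+40.57)/2 × 0.5 = 22.1125
  [1.5→3]: (40.57+21.26)/2 × 1.5 = 46.3725
  [3→4.5]: (21.26+10.92)/2 × 1.5 = 24.135
  Sum = 116.56 µg/mL·h
k_e = ln2 / t½ = 0.693147 / 1.56 = 0.4443 h^-1
Extrapolated tail: C_last / k_e = 10.92 / 0.4443 = 24.578
AUC_0→∞ = 116.56 + 24.578 = 141.138 µg/mL·h

AUC = 141 µg/mL·h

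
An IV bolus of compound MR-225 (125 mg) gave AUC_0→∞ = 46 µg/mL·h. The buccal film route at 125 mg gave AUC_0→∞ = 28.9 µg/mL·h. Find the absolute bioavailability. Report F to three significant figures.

F = 0.628

F = (AUC_ev / D_ev) / (AUC_iv / D_iv)
  = (28.9/125) / (46/125)
  = 0.2312 / 0.368 = 0.6283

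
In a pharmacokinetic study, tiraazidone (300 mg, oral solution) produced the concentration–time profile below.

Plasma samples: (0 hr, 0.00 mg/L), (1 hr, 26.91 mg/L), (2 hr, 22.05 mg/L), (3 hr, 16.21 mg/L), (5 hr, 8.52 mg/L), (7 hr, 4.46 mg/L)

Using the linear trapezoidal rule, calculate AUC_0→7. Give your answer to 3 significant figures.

AUC = 94.8 mg/L·hr

Trapezoidal AUC_0→7:
  [0→1]: (0.00+26.91)/2 × 1 = 13.455
  [1→2]: (26.91+22.05)/2 × 1 = 24.48
  [2→3]: (22.05+16.21)/2 × 1 = 19.13
  [3→5]: (16.21+8.52)/2 × 2 = 24.73
  [5→7]: (8.52+4.46)/2 × 2 = 12.98
  Sum = 94.775 mg/L·hr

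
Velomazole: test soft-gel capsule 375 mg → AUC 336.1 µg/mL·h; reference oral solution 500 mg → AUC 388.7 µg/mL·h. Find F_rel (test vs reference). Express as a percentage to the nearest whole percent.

F_rel = (AUC_test/D_test) / (AUC_ref/D_ref)
      = (336.1/375) / (388.7/500)
      = 0.896267 / 0.7774 = 1.1529 = 115.29%

F_rel = 115%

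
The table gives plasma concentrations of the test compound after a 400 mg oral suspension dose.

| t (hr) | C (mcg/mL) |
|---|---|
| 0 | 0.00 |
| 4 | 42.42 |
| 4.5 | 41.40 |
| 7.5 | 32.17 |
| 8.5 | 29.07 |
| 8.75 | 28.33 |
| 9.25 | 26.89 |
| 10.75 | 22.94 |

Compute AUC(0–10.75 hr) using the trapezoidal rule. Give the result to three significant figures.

Trapezoidal AUC_0→10.75:
  [0→4]: (0.00+42.42)/2 × 4 = 84.84
  [4→4.5]: (42.42+41.40)/2 × 0.5 = 20.955
  [4.5→7.5]: (41.40+32.17)/2 × 3 = 110.355
  [7.5→8.5]: (32.17+29.07)/2 × 1 = 30.62
  [8.5→8.75]: (29.07+28.33)/2 × 0.25 = 7.175
  [8.75→9.25]: (28.33+26.89)/2 × 0.5 = 13.805
  [9.25→10.75]: (26.89+22.94)/2 × 1.5 = 37.3725
  Sum = 305.1225 mcg/mL·hr

AUC = 305 mcg/mL·hr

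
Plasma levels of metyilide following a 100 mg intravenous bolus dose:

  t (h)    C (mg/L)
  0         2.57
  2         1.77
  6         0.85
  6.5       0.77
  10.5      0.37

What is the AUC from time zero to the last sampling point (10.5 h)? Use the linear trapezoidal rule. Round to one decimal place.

Trapezoidal AUC_0→10.5:
  [0→2]: (2.57+1.77)/2 × 2 = 4.34
  [2→6]: (1.77+0.85)/2 × 4 = 5.24
  [6→6.5]: (0.85+0.77)/2 × 0.5 = 0.405
  [6.5→10.5]: (0.77+0.37)/2 × 4 = 2.28
  Sum = 12.265 mg/L·h

AUC = 12.3 mg/L·h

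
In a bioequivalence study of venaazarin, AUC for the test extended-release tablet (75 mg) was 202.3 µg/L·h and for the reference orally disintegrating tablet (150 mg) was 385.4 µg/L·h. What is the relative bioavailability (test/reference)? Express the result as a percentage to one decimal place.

F_rel = 105.0%

F_rel = (AUC_test/D_test) / (AUC_ref/D_ref)
      = (202.3/75) / (385.4/150)
      = 2.69733 / 2.56933 = 1.0498 = 104.98%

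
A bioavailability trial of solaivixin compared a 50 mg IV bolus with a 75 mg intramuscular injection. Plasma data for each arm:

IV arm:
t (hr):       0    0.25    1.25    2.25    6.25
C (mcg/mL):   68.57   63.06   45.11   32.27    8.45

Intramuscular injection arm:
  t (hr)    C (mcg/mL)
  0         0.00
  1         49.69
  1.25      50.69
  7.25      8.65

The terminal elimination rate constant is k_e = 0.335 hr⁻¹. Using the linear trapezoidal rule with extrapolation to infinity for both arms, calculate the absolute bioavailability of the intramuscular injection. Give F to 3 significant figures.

F = 0.745

Trapezoidal AUC_0→6.25 (IV):
  [0→0.25]: (68.57+63.06)/2 × 0.25 = 16.45375
  [0.25→1.25]: (63.06+45.11)/2 × 1 = 54.085
  [1.25→2.25]: (45.11+32.27)/2 × 1 = 38.69
  [2.25→6.25]: (32.27+8.45)/2 × 4 = 81.44
  Sum = 190.66875 mcg/mL·hr
IV tail: 8.45/0.335 = 25.224; AUC_iv,0→∞ = 190.66875 + 25.224 = 215.89275 mcg/mL·hr
Trapezoidal AUC_0→7.25 (intramuscular injection):
  [0→1]: (0.00+49.69)/2 × 1 = 24.845
  [1→1.25]: (49.69+50.69)/2 × 0.25 = 12.5475
  [1.25→7.25]: (50.69+8.65)/2 × 6 = 178.02
  Sum = 215.4125 mcg/mL·hr
intramuscular injection tail: 8.65/0.335 = 25.821; AUC_ev,0→∞ = 215.4125 + 25.821 = 241.2335 mcg/mL·hr
F = (AUC_ev/D_ev)/(AUC_iv/D_iv) = (241.2335/75)/(215.89275/50) = 3.21645/4.317855 = 0.7449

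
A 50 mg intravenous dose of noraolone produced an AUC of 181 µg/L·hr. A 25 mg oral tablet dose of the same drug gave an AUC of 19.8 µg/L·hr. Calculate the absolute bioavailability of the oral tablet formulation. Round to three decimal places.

F = 0.219

F = (AUC_ev / D_ev) / (AUC_iv / D_iv)
  = (19.8/25) / (181/50)
  = 0.792 / 3.62 = 0.2188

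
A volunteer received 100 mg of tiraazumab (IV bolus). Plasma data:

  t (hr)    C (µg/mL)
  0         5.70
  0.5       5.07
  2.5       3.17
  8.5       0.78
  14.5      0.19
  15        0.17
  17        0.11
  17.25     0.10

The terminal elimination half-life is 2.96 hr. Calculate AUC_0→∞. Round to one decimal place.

AUC = 26.5 µg/mL·hr

Trapezoidal AUC_0→17.25:
  [0→0.5]: (5.70+5.07)/2 × 0.5 = 2.6925
  [0.5→2.5]: (5.07+3.17)/2 × 2 = 8.24
  [2.5→8.5]: (3.17+0.78)/2 × 6 = 11.85
  [8.5→14.5]: (0.78+0.19)/2 × 6 = 2.91
  [14.5→15]: (0.19+0.17)/2 × 0.5 = 0.09
  [15→17]: (0.17+0.11)/2 × 2 = 0.28
  [17→17.25]: (0.11+0.10)/2 × 0.25 = 0.02625
  Sum = 26.08875 µg/mL·hr
k_e = ln2 / t½ = 0.693147 / 2.96 = 0.2342 hr^-1
Extrapolated tail: C_last / k_e = 0.10 / 0.2342 = 0.427
AUC_0→∞ = 26.08875 + 0.427 = 26.51575 µg/mL·hr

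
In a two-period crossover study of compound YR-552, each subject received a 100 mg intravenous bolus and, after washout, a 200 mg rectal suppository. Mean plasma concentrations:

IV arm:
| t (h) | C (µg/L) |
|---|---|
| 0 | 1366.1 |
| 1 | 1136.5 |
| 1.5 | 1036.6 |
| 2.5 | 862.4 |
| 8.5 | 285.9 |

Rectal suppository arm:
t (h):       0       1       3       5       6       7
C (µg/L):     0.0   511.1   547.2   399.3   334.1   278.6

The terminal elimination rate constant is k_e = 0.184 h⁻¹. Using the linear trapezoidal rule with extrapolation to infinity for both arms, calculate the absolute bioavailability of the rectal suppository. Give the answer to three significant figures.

Trapezoidal AUC_0→8.5 (IV):
  [0→1]: (1366.1+1136.5)/2 × 1 = 1251.3
  [1→1.5]: (1136.5+1036.6)/2 × 0.5 = 543.275
  [1.5→2.5]: (1036.6+862.4)/2 × 1 = 949.5
  [2.5→8.5]: (862.4+285.9)/2 × 6 = 3444.9
  Sum = 6188.975 µg/L·h
IV tail: 285.9/0.184 = 1553.804; AUC_iv,0→∞ = 6188.975 + 1553.804 = 7742.779 µg/L·h
Trapezoidal AUC_0→7 (rectal suppository):
  [0→1]: (0.0+511.1)/2 × 1 = 255.55
  [1→3]: (511.1+547.2)/2 × 2 = 1058.3
  [3→5]: (547.2+399.3)/2 × 2 = 946.5
  [5→6]: (399.3+334.1)/2 × 1 = 366.7
  [6→7]: (334.1+278.6)/2 × 1 = 306.35
  Sum = 2933.4 µg/L·h
rectal suppository tail: 278.6/0.184 = 1514.130; AUC_ev,0→∞ = 2933.4 + 1514.130 = 4447.53 µg/L·h
F = (AUC_ev/D_ev)/(AUC_iv/D_iv) = (4447.53/200)/(7742.779/100) = 22.23765/77.42779 = 0.2872

F = 0.287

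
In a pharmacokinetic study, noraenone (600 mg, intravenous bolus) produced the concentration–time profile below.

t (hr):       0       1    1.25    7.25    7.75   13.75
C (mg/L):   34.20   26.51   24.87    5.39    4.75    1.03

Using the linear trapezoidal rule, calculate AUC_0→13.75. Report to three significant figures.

AUC = 147 mg/L·hr

Trapezoidal AUC_0→13.75:
  [0→1]: (34.20+26.51)/2 × 1 = 30.355
  [1→1.25]: (26.51+24.87)/2 × 0.25 = 6.4225
  [1.25→7.25]: (24.87+5.39)/2 × 6 = 90.78
  [7.25→7.75]: (5.39+4.75)/2 × 0.5 = 2.535
  [7.75→13.75]: (4.75+1.03)/2 × 6 = 17.34
  Sum = 147.4325 mg/L·hr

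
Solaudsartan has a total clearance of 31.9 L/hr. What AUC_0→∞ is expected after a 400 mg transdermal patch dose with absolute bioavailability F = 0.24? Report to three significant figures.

AUC = 3.01 mg/L·hr

AUC_0→∞ = F × Dose / CL
        = 0.24 × 400 / 31.9 = 3.0094 mg/L·hr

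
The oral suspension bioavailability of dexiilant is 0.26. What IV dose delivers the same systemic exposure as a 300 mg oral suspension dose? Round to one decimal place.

D_iv = 78.0 mg

Systemic exposure from an extravascular dose = F × D_ev, so the equivalent IV dose is F × D_ev.
D_iv = F × D_ev = 0.26 × 300 = 78 mg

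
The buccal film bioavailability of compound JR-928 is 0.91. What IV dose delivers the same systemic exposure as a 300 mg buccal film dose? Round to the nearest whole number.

Systemic exposure from an extravascular dose = F × D_ev, so the equivalent IV dose is F × D_ev.
D_iv = F × D_ev = 0.91 × 300 = 273 mg

D_iv = 273 mg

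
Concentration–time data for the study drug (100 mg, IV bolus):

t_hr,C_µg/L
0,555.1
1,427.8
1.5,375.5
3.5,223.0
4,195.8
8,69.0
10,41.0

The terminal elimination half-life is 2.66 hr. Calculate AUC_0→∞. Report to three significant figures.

Trapezoidal AUC_0→10:
  [0→1]: (555.1+427.8)/2 × 1 = 491.45
  [1→1.5]: (427.8+375.5)/2 × 0.5 = 200.825
  [1.5→3.5]: (375.5+223.0)/2 × 2 = 598.5
  [3.5→4]: (223.0+195.8)/2 × 0.5 = 104.7
  [4→8]: (195.8+69.0)/2 × 4 = 529.6
  [8→10]: (69.0+41.0)/2 × 2 = 110.0
  Sum = 2035.075 µg/L·hr
k_e = ln2 / t½ = 0.693147 / 2.66 = 0.2606 hr^-1
Extrapolated tail: C_last / k_e = 41.0 / 0.2606 = 157.329
AUC_0→∞ = 2035.075 + 157.329 = 2192.404 µg/L·hr

AUC = 2190 µg/L·hr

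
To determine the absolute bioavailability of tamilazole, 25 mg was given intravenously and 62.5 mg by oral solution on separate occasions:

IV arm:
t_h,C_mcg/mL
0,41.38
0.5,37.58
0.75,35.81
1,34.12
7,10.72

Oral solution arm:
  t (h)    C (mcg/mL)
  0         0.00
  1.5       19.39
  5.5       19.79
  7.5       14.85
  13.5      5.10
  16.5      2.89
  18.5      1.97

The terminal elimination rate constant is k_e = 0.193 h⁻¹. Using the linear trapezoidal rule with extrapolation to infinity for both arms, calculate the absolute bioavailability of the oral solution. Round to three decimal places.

Trapezoidal AUC_0→7 (IV):
  [0→0.5]: (41.38+37.58)/2 × 0.5 = 19.74
  [0.5→0.75]: (37.58+35.81)/2 × 0.25 = 9.17375
  [0.75→1]: (35.81+34.12)/2 × 0.25 = 8.74125
  [1→7]: (34.12+10.72)/2 × 6 = 134.52
  Sum = 172.175 mcg/mL·h
IV tail: 10.72/0.193 = 55.544; AUC_iv,0→∞ = 172.175 + 55.544 = 227.719 mcg/mL·h
Trapezoidal AUC_0→18.5 (oral solution):
  [0→1.5]: (0.00+19.39)/2 × 1.5 = 14.5425
  [1.5→5.5]: (19.39+19.79)/2 × 4 = 78.36
  [5.5→7.5]: (19.79+14.85)/2 × 2 = 34.64
  [7.5→13.5]: (14.85+5.10)/2 × 6 = 59.85
  [13.5→16.5]: (5.10+2.89)/2 × 3 = 11.985
  [16.5→18.5]: (2.89+1.97)/2 × 2 = 4.86
  Sum = 204.2375 mcg/mL·h
oral solution tail: 1.97/0.193 = 10.207; AUC_ev,0→∞ = 204.2375 + 10.207 = 214.4445 mcg/mL·h
F = (AUC_ev/D_ev)/(AUC_iv/D_iv) = (214.4445/62.5)/(227.719/25) = 3.431112/9.10876 = 0.3767

F = 0.377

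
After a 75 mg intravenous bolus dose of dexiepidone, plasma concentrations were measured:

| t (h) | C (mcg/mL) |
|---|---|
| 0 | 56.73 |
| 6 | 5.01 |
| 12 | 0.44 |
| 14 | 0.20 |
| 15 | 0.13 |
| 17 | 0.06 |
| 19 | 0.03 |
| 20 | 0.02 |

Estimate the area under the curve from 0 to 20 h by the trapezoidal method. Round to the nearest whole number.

Trapezoidal AUC_0→20:
  [0→6]: (56.73+5.01)/2 × 6 = 185.22
  [6→12]: (5.01+0.44)/2 × 6 = 16.35
  [12→14]: (0.44+0.20)/2 × 2 = 0.64
  [14→15]: (0.20+0.13)/2 × 1 = 0.165
  [15→17]: (0.13+0.06)/2 × 2 = 0.19
  [17→19]: (0.06+0.03)/2 × 2 = 0.09
  [19→20]: (0.03+0.02)/2 × 1 = 0.025
  Sum = 202.68 mcg/mL·h

AUC = 203 mcg/mL·h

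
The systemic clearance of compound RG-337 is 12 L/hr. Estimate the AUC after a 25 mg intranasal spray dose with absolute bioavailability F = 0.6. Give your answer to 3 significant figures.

AUC = 1.25 mg/L·hr

AUC_0→∞ = F × Dose / CL
        = 0.6 × 25 / 12 = 1.25 mg/L·hr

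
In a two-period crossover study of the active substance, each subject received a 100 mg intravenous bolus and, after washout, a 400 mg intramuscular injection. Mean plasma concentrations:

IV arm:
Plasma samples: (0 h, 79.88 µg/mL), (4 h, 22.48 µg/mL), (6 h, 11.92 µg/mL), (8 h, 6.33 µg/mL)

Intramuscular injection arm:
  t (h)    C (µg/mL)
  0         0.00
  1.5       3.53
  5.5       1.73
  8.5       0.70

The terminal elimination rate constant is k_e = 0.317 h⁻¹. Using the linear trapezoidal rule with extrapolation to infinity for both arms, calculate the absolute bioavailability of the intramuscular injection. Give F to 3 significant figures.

F = 0.0171

Trapezoidal AUC_0→8 (IV):
  [0→4]: (79.88+22.48)/2 × 4 = 204.72
  [4→6]: (22.48+11.92)/2 × 2 = 34.4
  [6→8]: (11.92+6.33)/2 × 2 = 18.25
  Sum = 257.37 µg/mL·h
IV tail: 6.33/0.317 = 19.968; AUC_iv,0→∞ = 257.37 + 19.968 = 277.338 µg/mL·h
Trapezoidal AUC_0→8.5 (intramuscular injection):
  [0→1.5]: (0.00+3.53)/2 × 1.5 = 2.6475
  [1.5→5.5]: (3.53+1.73)/2 × 4 = 10.52
  [5.5→8.5]: (1.73+0.70)/2 × 3 = 3.645
  Sum = 16.8125 µg/mL·h
intramuscular injection tail: 0.70/0.317 = 2.208; AUC_ev,0→∞ = 16.8125 + 2.208 = 19.0205 µg/mL·h
F = (AUC_ev/D_ev)/(AUC_iv/D_iv) = (19.0205/400)/(277.338/100) = 0.04755125/2.77338 = 0.0171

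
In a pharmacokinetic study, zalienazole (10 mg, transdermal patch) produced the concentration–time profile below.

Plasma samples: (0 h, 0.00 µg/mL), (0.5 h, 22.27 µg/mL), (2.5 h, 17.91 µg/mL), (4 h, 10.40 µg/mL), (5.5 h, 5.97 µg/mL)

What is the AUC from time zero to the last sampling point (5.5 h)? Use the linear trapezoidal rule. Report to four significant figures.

AUC = 79.26 µg/mL·h

Trapezoidal AUC_0→5.5:
  [0→0.5]: (0.00+22.27)/2 × 0.5 = 5.5675
  [0.5→2.5]: (22.27+17.91)/2 × 2 = 40.18
  [2.5→4]: (17.91+10.40)/2 × 1.5 = 21.2325
  [4→5.5]: (10.40+5.97)/2 × 1.5 = 12.2775
  Sum = 79.2575 µg/mL·h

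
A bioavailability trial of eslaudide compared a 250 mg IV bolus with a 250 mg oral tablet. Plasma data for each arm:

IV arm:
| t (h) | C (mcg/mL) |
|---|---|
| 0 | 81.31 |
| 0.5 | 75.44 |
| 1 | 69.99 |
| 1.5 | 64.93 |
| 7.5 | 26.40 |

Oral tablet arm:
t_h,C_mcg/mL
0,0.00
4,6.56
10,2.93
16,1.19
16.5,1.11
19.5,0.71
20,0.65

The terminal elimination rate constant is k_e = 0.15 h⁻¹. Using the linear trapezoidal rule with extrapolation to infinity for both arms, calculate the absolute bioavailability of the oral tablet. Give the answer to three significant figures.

F = 0.111

Trapezoidal AUC_0→7.5 (IV):
  [0→0.5]: (81.31+75.44)/2 × 0.5 = 39.1875
  [0.5→1]: (75.44+69.99)/2 × 0.5 = 36.3575
  [1→1.5]: (69.99+64.93)/2 × 0.5 = 33.73
  [1.5→7.5]: (64.93+26.40)/2 × 6 = 273.99
  Sum = 383.265 mcg/mL·h
IV tail: 26.40/0.15 = 176.000; AUC_iv,0→∞ = 383.265 + 176.000 = 559.265 mcg/mL·h
Trapezoidal AUC_0→20 (oral tablet):
  [0→4]: (0.00+6.56)/2 × 4 = 13.12
  [4→10]: (6.56+2.93)/2 × 6 = 28.47
  [10→16]: (2.93+1.19)/2 × 6 = 12.36
  [16→16.5]: (1.19+1.11)/2 × 0.5 = 0.575
  [16.5→19.5]: (1.11+0.71)/2 × 3 = 2.73
  [19.5→20]: (0.71+0.65)/2 × 0.5 = 0.34
  Sum = 57.595 mcg/mL·h
oral tablet tail: 0.65/0.15 = 4.333; AUC_ev,0→∞ = 57.595 + 4.333 = 61.928 mcg/mL·h
F = (AUC_ev/D_ev)/(AUC_iv/D_iv) = (61.928/250)/(559.265/250) = 0.247712/2.23706 = 0.1107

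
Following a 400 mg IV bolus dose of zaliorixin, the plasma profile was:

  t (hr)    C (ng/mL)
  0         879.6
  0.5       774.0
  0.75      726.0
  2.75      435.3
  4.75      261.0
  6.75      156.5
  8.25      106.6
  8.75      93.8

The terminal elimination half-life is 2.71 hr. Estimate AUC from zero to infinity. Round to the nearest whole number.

AUC = 3490 ng/mL·hr

Trapezoidal AUC_0→8.75:
  [0→0.5]: (879.6+774.0)/2 × 0.5 = 413.4
  [0.5→0.75]: (774.0+726.0)/2 × 0.25 = 187.5
  [0.75→2.75]: (726.0+435.3)/2 × 2 = 1161.3
  [2.75→4.75]: (435.3+261.0)/2 × 2 = 696.3
  [4.75→6.75]: (261.0+156.5)/2 × 2 = 417.5
  [6.75→8.25]: (156.5+106.6)/2 × 1.5 = 197.325
  [8.25→8.75]: (106.6+93.8)/2 × 0.5 = 50.1
  Sum = 3123.425 ng/mL·hr
k_e = ln2 / t½ = 0.693147 / 2.71 = 0.2558 hr^-1
Extrapolated tail: C_last / k_e = 93.8 / 0.2558 = 366.693
AUC_0→∞ = 3123.425 + 366.693 = 3490.118 ng/mL·hr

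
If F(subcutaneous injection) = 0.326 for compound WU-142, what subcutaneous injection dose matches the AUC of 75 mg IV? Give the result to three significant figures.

For equal systemic exposure: F × D_ev = D_iv
D_ev = D_iv / F = 75 / 0.326 = 230.061 mg

D_subcutaneous = 230 mg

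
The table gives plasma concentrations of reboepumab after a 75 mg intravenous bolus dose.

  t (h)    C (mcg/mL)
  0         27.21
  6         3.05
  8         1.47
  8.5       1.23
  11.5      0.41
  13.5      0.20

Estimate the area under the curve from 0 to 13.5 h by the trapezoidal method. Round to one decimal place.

AUC = 99.0 mcg/mL·h

Trapezoidal AUC_0→13.5:
  [0→6]: (27.21+3.05)/2 × 6 = 90.78
  [6→8]: (3.05+1.47)/2 × 2 = 4.52
  [8→8.5]: (1.47+1.23)/2 × 0.5 = 0.675
  [8.5→11.5]: (1.23+0.41)/2 × 3 = 2.46
  [11.5→13.5]: (0.41+0.20)/2 × 2 = 0.61
  Sum = 99.045 mcg/mL·h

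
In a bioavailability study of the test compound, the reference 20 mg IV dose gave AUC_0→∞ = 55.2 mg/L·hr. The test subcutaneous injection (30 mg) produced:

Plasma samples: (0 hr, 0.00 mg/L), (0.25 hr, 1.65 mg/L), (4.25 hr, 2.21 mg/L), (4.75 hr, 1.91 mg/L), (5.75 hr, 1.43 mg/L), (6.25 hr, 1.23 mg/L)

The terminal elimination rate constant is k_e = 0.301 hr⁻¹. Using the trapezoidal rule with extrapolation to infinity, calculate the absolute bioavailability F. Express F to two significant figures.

F = 0.19

Trapezoidal AUC_0→6.25 (subcutaneous injection):
  [0→0.25]: (0.00+1.65)/2 × 0.25 = 0.20625
  [0.25→4.25]: (1.65+2.21)/2 × 4 = 7.72
  [4.25→4.75]: (2.21+1.91)/2 × 0.5 = 1.03
  [4.75→5.75]: (1.91+1.43)/2 × 1 = 1.67
  [5.75→6.25]: (1.43+1.23)/2 × 0.5 = 0.665
  Sum = 11.29125 mg/L·hr
Tail: C_last/k_e = 1.23/0.301 = 4.086
AUC_0→∞ (subcutaneous injection) = 11.29125 + 4.086 = 15.37725 mg/L·hr
F = (AUC_ev/D_ev)/(AUC_iv/D_iv) = (15.37725/30)/(55.2/20) = 0.512575/2.76 = 0.1857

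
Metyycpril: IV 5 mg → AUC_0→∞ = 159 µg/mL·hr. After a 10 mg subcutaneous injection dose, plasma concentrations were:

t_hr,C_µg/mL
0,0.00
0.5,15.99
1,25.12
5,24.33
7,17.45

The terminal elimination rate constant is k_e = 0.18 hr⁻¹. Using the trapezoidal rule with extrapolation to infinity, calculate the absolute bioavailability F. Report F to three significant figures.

F = 0.792

Trapezoidal AUC_0→7 (subcutaneous injection):
  [0→0.5]: (0.00+15.99)/2 × 0.5 = 3.9975
  [0.5→1]: (15.99+25.12)/2 × 0.5 = 10.2775
  [1→5]: (25.12+24.33)/2 × 4 = 98.9
  [5→7]: (24.33+17.45)/2 × 2 = 41.78
  Sum = 154.955 µg/mL·hr
Tail: C_last/k_e = 17.45/0.18 = 96.944
AUC_0→∞ (subcutaneous injection) = 154.955 + 96.944 = 251.899 µg/mL·hr
F = (AUC_ev/D_ev)/(AUC_iv/D_iv) = (251.899/10)/(159/5) = 25.1899/31.8 = 0.7921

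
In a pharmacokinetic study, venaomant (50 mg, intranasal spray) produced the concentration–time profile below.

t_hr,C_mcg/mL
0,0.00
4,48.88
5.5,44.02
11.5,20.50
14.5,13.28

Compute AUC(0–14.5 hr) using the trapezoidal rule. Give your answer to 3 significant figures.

AUC = 412 mcg/mL·hr

Trapezoidal AUC_0→14.5:
  [0→4]: (0.00+48.88)/2 × 4 = 97.76
  [4→5.5]: (48.88+44.02)/2 × 1.5 = 69.675
  [5.5→11.5]: (44.02+20.50)/2 × 6 = 193.56
  [11.5→14.5]: (20.50+13.28)/2 × 3 = 50.67
  Sum = 411.665 mcg/mL·hr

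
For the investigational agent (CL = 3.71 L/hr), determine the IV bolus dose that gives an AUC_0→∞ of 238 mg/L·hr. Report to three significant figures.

Dose = 883 mg

Dose_iv = CL × AUC_0→∞
     = 3.71 × 238 = 882.98 mg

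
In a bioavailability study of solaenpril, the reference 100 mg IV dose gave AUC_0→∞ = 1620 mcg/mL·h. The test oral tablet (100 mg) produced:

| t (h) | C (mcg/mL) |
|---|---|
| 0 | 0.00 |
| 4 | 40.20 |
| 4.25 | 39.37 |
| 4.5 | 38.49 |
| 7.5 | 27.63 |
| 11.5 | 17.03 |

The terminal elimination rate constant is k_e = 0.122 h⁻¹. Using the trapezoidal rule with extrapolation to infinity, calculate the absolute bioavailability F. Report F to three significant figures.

F = 0.264

Trapezoidal AUC_0→11.5 (oral tablet):
  [0→4]: (0.00+40.20)/2 × 4 = 80.4
  [4→4.25]: (40.20+39.37)/2 × 0.25 = 9.94625
  [4.25→4.5]: (39.37+38.49)/2 × 0.25 = 9.7325
  [4.5→7.5]: (38.49+27.63)/2 × 3 = 99.18
  [7.5→11.5]: (27.63+17.03)/2 × 4 = 89.32
  Sum = 288.57875 mcg/mL·h
Tail: C_last/k_e = 17.03/0.122 = 139.590
AUC_0→∞ (oral tablet) = 288.57875 + 139.590 = 428.16875 mcg/mL·h
F = (AUC_ev/D_ev)/(AUC_iv/D_iv) = (428.16875/100)/(1620/100) = 4.2816875/16.2 = 0.2643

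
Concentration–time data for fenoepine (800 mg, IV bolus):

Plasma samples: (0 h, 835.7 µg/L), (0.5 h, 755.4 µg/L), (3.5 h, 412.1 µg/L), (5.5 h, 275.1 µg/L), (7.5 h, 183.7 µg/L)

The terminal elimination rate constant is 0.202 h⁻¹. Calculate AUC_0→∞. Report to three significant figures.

Trapezoidal AUC_0→7.5:
  [0→0.5]: (835.7+755.4)/2 × 0.5 = 397.775
  [0.5→3.5]: (755.4+412.1)/2 × 3 = 1751.25
  [3.5→5.5]: (412.1+275.1)/2 × 2 = 687.2
  [5.5→7.5]: (275.1+183.7)/2 × 2 = 458.8
  Sum = 3295.025 µg/L·h
Extrapolated tail: C_last / k_e = 183.7 / 0.202 = 909.406
AUC_0→∞ = 3295.025 + 909.406 = 4204.431 µg/L·h

AUC = 4200 µg/L·h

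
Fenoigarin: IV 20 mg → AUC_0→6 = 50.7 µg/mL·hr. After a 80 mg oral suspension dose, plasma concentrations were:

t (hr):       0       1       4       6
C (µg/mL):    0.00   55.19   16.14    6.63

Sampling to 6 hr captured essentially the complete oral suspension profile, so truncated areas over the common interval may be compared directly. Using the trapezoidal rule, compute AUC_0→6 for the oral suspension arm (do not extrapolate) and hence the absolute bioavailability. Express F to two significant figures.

Trapezoidal AUC_0→6 (oral suspension):
  [0→1]: (0.00+55.19)/2 × 1 = 27.595
  [1→4]: (55.19+16.14)/2 × 3 = 106.995
  [4→6]: (16.14+6.63)/2 × 2 = 22.77
  Sum = 157.36 µg/mL·hr
F = (AUC_ev/D_ev)/(AUC_iv/D_iv) = (157.36/80)/(50.7/20) = 1.967/2.535 = 0.7759

F = 0.78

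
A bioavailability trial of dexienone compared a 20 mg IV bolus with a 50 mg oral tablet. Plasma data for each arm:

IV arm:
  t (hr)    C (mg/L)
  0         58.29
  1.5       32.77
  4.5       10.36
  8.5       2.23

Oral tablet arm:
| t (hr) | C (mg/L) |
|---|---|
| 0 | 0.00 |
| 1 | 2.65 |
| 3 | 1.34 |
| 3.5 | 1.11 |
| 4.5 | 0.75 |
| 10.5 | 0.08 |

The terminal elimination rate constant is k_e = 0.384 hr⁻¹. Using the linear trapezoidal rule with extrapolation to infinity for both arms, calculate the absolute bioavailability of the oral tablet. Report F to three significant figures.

F = 0.0233

Trapezoidal AUC_0→8.5 (IV):
  [0→1.5]: (58.29+32.77)/2 × 1.5 = 68.295
  [1.5→4.5]: (32.77+10.36)/2 × 3 = 64.695
  [4.5→8.5]: (10.36+2.23)/2 × 4 = 25.18
  Sum = 158.17 mg/L·hr
IV tail: 2.23/0.384 = 5.807; AUC_iv,0→∞ = 158.17 + 5.807 = 163.977 mg/L·hr
Trapezoidal AUC_0→10.5 (oral tablet):
  [0→1]: (0.00+2.65)/2 × 1 = 1.325
  [1→3]: (2.65+1.34)/2 × 2 = 3.99
  [3→3.5]: (1.34+1.11)/2 × 0.5 = 0.6125
  [3.5→4.5]: (1.11+0.75)/2 × 1 = 0.93
  [4.5→10.5]: (0.75+0.08)/2 × 6 = 2.49
  Sum = 9.3475 mg/L·hr
oral tablet tail: 0.08/0.384 = 0.208; AUC_ev,0→∞ = 9.3475 + 0.208 = 9.5555 mg/L·hr
F = (AUC_ev/D_ev)/(AUC_iv/D_iv) = (9.5555/50)/(163.977/20) = 0.19111/8.19885 = 0.0233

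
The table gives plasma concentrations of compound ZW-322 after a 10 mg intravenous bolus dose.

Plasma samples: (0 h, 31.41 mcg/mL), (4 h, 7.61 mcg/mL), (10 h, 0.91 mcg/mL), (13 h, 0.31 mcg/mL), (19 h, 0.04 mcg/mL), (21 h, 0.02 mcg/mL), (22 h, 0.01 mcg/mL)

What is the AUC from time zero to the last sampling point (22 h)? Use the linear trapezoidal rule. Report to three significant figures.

Trapezoidal AUC_0→22:
  [0→4]: (31.41+7.61)/2 × 4 = 78.04
  [4→10]: (7.61+0.91)/2 × 6 = 25.56
  [10→13]: (0.91+0.31)/2 × 3 = 1.83
  [13→19]: (0.31+0.04)/2 × 6 = 1.05
  [19→21]: (0.04+0.02)/2 × 2 = 0.06
  [21→22]: (0.02+0.01)/2 × 1 = 0.015
  Sum = 106.555 mcg/mL·h

AUC = 107 mcg/mL·h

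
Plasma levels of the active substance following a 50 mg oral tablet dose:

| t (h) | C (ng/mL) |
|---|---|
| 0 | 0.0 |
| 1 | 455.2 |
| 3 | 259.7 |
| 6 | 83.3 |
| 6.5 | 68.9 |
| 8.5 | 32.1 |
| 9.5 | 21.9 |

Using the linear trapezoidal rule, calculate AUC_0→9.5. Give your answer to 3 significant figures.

AUC = 1620 ng/mL·h

Trapezoidal AUC_0→9.5:
  [0→1]: (0.0+455.2)/2 × 1 = 227.6
  [1→3]: (455.2+259.7)/2 × 2 = 714.9
  [3→6]: (259.7+83.3)/2 × 3 = 514.5
  [6→6.5]: (83.3+68.9)/2 × 0.5 = 38.05
  [6.5→8.5]: (68.9+32.1)/2 × 2 = 101.0
  [8.5→9.5]: (32.1+21.9)/2 × 1 = 27.0
  Sum = 1623.05 ng/mL·h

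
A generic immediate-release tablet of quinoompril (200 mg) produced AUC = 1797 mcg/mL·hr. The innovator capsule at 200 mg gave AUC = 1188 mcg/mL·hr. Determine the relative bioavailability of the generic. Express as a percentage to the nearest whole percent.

F_rel = (AUC_test/D_test) / (AUC_ref/D_ref)
      = (1797/200) / (1188/200)
      = 8.985 / 5.94 = 1.5126 = 151.26%

F_rel = 151%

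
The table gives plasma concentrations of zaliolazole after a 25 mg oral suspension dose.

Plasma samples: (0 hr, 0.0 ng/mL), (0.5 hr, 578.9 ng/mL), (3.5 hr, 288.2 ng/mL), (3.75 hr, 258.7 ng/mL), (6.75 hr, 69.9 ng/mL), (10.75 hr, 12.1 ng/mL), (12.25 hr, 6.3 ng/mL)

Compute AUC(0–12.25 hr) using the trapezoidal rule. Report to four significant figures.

Trapezoidal AUC_0→12.25:
  [0→0.5]: (0.0+578.9)/2 × 0.5 = 144.725
  [0.5→3.5]: (578.9+288.2)/2 × 3 = 1300.65
  [3.5→3.75]: (288.2+258.7)/2 × 0.25 = 68.3625
  [3.75→6.75]: (258.7+69.9)/2 × 3 = 492.9
  [6.75→10.75]: (69.9+12.1)/2 × 4 = 164.0
  [10.75→12.25]: (12.1+6.3)/2 × 1.5 = 13.8
  Sum = 2184.4375 ng/mL·hr

AUC = 2184 ng/mL·hr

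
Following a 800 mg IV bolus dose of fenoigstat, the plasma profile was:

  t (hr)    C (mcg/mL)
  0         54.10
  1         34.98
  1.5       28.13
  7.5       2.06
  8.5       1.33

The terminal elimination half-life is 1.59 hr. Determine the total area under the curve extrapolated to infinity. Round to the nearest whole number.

AUC = 156 mcg/mL·hr

Trapezoidal AUC_0→8.5:
  [0→1]: (54.10+34.98)/2 × 1 = 44.54
  [1→1.5]: (34.98+28.13)/2 × 0.5 = 15.7775
  [1.5→7.5]: (28.13+2.06)/2 × 6 = 90.57
  [7.5→8.5]: (2.06+1.33)/2 × 1 = 1.695
  Sum = 152.5825 mcg/mL·hr
k_e = ln2 / t½ = 0.693147 / 1.59 = 0.4359 hr^-1
Extrapolated tail: C_last / k_e = 1.33 / 0.4359 = 3.051
AUC_0→∞ = 152.5825 + 3.051 = 155.6335 mcg/mL·hr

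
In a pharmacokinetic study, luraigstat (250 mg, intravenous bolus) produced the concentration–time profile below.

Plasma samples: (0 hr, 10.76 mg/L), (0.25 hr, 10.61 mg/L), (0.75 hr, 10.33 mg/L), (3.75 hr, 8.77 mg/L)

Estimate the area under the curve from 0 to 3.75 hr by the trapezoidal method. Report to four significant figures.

Trapezoidal AUC_0→3.75:
  [0→0.25]: (10.76+10.61)/2 × 0.25 = 2.67125
  [0.25→0.75]: (10.61+10.33)/2 × 0.5 = 5.235
  [0.75→3.75]: (10.33+8.77)/2 × 3 = 28.65
  Sum = 36.55625 mg/L·hr

AUC = 36.56 mg/L·hr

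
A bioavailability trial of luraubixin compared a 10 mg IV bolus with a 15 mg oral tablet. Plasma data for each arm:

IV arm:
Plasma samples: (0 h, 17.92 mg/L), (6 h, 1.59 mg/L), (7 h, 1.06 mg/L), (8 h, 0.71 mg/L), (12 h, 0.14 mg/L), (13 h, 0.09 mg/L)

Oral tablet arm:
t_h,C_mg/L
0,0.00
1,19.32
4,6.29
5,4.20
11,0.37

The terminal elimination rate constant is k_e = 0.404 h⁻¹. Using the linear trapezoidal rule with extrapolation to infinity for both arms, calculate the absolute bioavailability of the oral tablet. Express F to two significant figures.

Trapezoidal AUC_0→13 (IV):
  [0→6]: (17.92+1.59)/2 × 6 = 58.53
  [6→7]: (1.59+1.06)/2 × 1 = 1.325
  [7→8]: (1.06+0.71)/2 × 1 = 0.885
  [8→12]: (0.71+0.14)/2 × 4 = 1.7
  [12→13]: (0.14+0.09)/2 × 1 = 0.115
  Sum = 62.555 mg/L·h
IV tail: 0.09/0.404 = 0.223; AUC_iv,0→∞ = 62.555 + 0.223 = 62.778 mg/L·h
Trapezoidal AUC_0→11 (oral tablet):
  [0→1]: (0.00+19.32)/2 × 1 = 9.66
  [1→4]: (19.32+6.29)/2 × 3 = 38.415
  [4→5]: (6.29+4.20)/2 × 1 = 5.245
  [5→11]: (4.20+0.37)/2 × 6 = 13.71
  Sum = 67.03 mg/L·h
oral tablet tail: 0.37/0.404 = 0.916; AUC_ev,0→∞ = 67.03 + 0.916 = 67.946 mg/L·h
F = (AUC_ev/D_ev)/(AUC_iv/D_iv) = (67.946/15)/(62.778/10) = 4.52973/6.2778 = 0.7215

F = 0.72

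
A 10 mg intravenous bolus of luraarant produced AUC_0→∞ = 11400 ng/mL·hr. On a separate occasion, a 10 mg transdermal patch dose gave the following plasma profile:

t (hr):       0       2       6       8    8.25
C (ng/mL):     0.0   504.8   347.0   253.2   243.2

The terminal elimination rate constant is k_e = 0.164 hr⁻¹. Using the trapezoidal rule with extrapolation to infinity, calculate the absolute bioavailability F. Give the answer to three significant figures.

Trapezoidal AUC_0→8.25 (transdermal patch):
  [0→2]: (0.0+504.8)/2 × 2 = 504.8
  [2→6]: (504.8+347.0)/2 × 4 = 1703.6
  [6→8]: (347.0+253.2)/2 × 2 = 600.2
  [8→8.25]: (253.2+243.2)/2 × 0.25 = 62.05
  Sum = 2870.65 ng/mL·hr
Tail: C_last/k_e = 243.2/0.164 = 1482.927
AUC_0→∞ (transdermal patch) = 2870.65 + 1482.927 = 4353.577 ng/mL·hr
F = (AUC_ev/D_ev)/(AUC_iv/D_iv) = (4353.577/10)/(11400/10) = 435.3577/1140 = 0.3819

F = 0.382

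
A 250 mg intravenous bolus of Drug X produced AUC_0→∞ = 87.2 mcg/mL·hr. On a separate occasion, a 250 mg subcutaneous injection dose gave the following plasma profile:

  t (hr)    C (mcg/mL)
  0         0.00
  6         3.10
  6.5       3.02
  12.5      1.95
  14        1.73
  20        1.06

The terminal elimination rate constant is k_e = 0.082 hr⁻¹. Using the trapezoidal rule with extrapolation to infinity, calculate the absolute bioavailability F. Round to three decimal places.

Trapezoidal AUC_0→20 (subcutaneous injection):
  [0→6]: (0.00+3.10)/2 × 6 = 9.3
  [6→6.5]: (3.10+3.02)/2 × 0.5 = 1.53
  [6.5→12.5]: (3.02+1.95)/2 × 6 = 14.91
  [12.5→14]: (1.95+1.73)/2 × 1.5 = 2.76
  [14→20]: (1.73+1.06)/2 × 6 = 8.37
  Sum = 36.87 mcg/mL·hr
Tail: C_last/k_e = 1.06/0.082 = 12.927
AUC_0→∞ (subcutaneous injection) = 36.87 + 12.927 = 49.797 mcg/mL·hr
F = (AUC_ev/D_ev)/(AUC_iv/D_iv) = (49.797/250)/(87.2/250) = 0.199188/0.3488 = 0.5711

F = 0.571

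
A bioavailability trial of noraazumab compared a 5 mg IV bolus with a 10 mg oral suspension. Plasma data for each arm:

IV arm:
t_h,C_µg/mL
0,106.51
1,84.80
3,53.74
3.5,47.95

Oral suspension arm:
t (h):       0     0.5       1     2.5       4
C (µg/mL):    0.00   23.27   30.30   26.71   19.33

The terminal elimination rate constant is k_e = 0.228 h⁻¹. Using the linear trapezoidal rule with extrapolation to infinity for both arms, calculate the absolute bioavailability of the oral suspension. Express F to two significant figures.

Trapezoidal AUC_0→3.5 (IV):
  [0→1]: (106.51+84.80)/2 × 1 = 95.655
  [1→3]: (84.80+53.74)/2 × 2 = 138.54
  [3→3.5]: (53.74+47.95)/2 × 0.5 = 25.4225
  Sum = 259.6175 µg/mL·h
IV tail: 47.95/0.228 = 210.307; AUC_iv,0→∞ = 259.6175 + 210.307 = 469.9245 µg/mL·h
Trapezoidal AUC_0→4 (oral suspension):
  [0→0.5]: (0.00+23.27)/2 × 0.5 = 5.8175
  [0.5→1]: (23.27+30.30)/2 × 0.5 = 13.3925
  [1→2.5]: (30.30+26.71)/2 × 1.5 = 42.7575
  [2.5→4]: (26.71+19.33)/2 × 1.5 = 34.53
  Sum = 96.4975 µg/mL·h
oral suspension tail: 19.33/0.228 = 84.781; AUC_ev,0→∞ = 96.4975 + 84.781 = 181.2785 µg/mL·h
F = (AUC_ev/D_ev)/(AUC_iv/D_iv) = (181.2785/10)/(469.9245/5) = 18.12785/93.9849 = 0.1929

F = 0.19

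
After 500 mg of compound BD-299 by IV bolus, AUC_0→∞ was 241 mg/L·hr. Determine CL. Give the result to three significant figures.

CL = Dose_iv / AUC_0→∞
   = 500 / 241 = 2.07469 L/hr

CL = 2.07 L/hr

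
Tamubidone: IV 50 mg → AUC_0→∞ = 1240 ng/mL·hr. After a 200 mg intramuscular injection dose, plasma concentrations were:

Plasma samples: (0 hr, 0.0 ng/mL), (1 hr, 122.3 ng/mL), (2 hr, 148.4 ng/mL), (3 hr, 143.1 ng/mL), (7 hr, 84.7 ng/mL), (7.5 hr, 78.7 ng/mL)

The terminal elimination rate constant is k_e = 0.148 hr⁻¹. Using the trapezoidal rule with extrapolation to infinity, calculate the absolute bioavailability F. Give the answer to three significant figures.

Trapezoidal AUC_0→7.5 (intramuscular injection):
  [0→1]: (0.0+122.3)/2 × 1 = 61.15
  [1→2]: (122.3+148.4)/2 × 1 = 135.35
  [2→3]: (148.4+143.1)/2 × 1 = 145.75
  [3→7]: (143.1+84.7)/2 × 4 = 455.6
  [7→7.5]: (84.7+78.7)/2 × 0.5 = 40.85
  Sum = 838.7 ng/mL·hr
Tail: C_last/k_e = 78.7/0.148 = 531.757
AUC_0→∞ (intramuscular injection) = 838.7 + 531.757 = 1370.457 ng/mL·hr
F = (AUC_ev/D_ev)/(AUC_iv/D_iv) = (1370.457/200)/(1240/50) = 6.852285/24.8 = 0.2763

F = 0.276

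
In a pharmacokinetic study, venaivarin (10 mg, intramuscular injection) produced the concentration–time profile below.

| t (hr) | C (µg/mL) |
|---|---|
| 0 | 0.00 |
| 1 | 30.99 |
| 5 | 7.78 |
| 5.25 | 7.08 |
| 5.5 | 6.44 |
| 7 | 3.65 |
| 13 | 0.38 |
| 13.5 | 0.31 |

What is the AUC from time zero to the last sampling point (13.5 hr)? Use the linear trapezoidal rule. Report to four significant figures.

AUC = 116.4 µg/mL·hr

Trapezoidal AUC_0→13.5:
  [0→1]: (0.00+30.99)/2 × 1 = 15.495
  [1→5]: (30.99+7.78)/2 × 4 = 77.54
  [5→5.25]: (7.78+7.08)/2 × 0.25 = 1.8575
  [5.25→5.5]: (7.08+6.44)/2 × 0.25 = 1.69
  [5.5→7]: (6.44+3.65)/2 × 1.5 = 7.5675
  [7→13]: (3.65+0.38)/2 × 6 = 12.09
  [13→13.5]: (0.38+0.31)/2 × 0.5 = 0.1725
  Sum = 116.4125 µg/mL·hr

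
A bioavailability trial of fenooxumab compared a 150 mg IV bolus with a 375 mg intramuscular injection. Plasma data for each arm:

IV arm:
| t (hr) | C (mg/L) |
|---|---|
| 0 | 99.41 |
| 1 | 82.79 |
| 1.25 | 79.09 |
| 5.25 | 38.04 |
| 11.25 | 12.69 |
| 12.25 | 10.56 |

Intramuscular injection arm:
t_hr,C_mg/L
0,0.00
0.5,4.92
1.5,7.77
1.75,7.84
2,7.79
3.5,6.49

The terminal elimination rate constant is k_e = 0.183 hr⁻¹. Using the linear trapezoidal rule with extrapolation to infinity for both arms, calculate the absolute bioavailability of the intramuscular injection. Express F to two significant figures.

Trapezoidal AUC_0→12.25 (IV):
  [0→1]: (99.41+82.79)/2 × 1 = 91.1
  [1→1.25]: (82.79+79.09)/2 × 0.25 = 20.235
  [1.25→5.25]: (79.09+38.04)/2 × 4 = 234.26
  [5.25→11.25]: (38.04+12.69)/2 × 6 = 152.19
  [11.25→12.25]: (12.69+10.56)/2 × 1 = 11.625
  Sum = 509.41 mg/L·hr
IV tail: 10.56/0.183 = 57.705; AUC_iv,0→∞ = 509.41 + 57.705 = 567.115 mg/L·hr
Trapezoidal AUC_0→3.5 (intramuscular injection):
  [0→0.5]: (0.00+4.92)/2 × 0.5 = 1.23
  [0.5→1.5]: (4.92+7.77)/2 × 1 = 6.345
  [1.5→1.75]: (7.77+7.84)/2 × 0.25 = 1.95125
  [1.75→2]: (7.84+7.79)/2 × 0.25 = 1.95375
  [2→3.5]: (7.79+6.49)/2 × 1.5 = 10.71
  Sum = 22.19 mg/L·hr
intramuscular injection tail: 6.49/0.183 = 35.464; AUC_ev,0→∞ = 22.19 + 35.464 = 57.654 mg/L·hr
F = (AUC_ev/D_ev)/(AUC_iv/D_iv) = (57.654/375)/(567.115/150) = 0.153744/3.78077 = 0.0407

F = 0.041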